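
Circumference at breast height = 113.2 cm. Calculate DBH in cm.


Formula: DBH = C / pi
DBH = 113.2 / pi
pi = 3.14159...
DBH = 36.0 cm

36.0


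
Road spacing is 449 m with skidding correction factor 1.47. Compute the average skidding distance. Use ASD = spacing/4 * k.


Formula: ASD = (spacing / 4) * correction
Uncorrected distance = spacing / 4 = 449 / 4 = 112.25 m
ASD = 112.25 * 1.47 = 165 m

165


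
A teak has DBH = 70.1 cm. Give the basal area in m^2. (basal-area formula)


Formula: BA = pi * (DBH/2)^2 / 10000  (cm^2 to m^2)
Radius = DBH/2 = 70.1/2 = 35.05 cm
BA = pi * 35.05^2 / 10000
   = 3859.4544 cm^2 / 10000
   = 0.3859 m^2

0.3859


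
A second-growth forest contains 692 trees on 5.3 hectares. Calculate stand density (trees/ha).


Formula: Stand Density = N_trees / Area_ha
Density = 692 trees / 5.3 ha
Density = 131 trees/ha

131


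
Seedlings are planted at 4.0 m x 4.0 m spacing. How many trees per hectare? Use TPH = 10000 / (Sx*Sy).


Formula: TPH = 10000 m^2/ha / (spacing_x * spacing_y)
Area per tree = 4.0 m * 4.0 m = 16.0 m^2
TPH = 10000 / 16.0 = 625 trees/ha

625


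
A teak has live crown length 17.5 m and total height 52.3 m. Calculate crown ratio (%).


Formula: Crown Ratio = (Crown Length / Total Height) * 100
CR = (17.5 m / 52.3 m) * 100
CR = 0.3346 * 100 = 33.5%

33.5


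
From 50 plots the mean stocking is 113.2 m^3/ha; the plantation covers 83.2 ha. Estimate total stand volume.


Formula: Total Volume = Mean Volume per ha * Total Area
Total Volume = 113.2 m^3/ha * 83.2 ha
Total Volume = 9418 m^3

9418


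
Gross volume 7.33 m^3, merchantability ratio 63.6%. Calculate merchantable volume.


Formula: MV = V_total * (merchantable_pct / 100)
Merchantable fraction = 63.6% / 100 = 0.636
MV = 7.33 m^3 * 0.636 = 4.662 m^3

4.662


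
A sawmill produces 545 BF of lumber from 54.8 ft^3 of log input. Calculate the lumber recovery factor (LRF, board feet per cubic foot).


Formula: LRF = Lumber Output (BF) / Log Input (ft^3)
LRF = 545 BF / 54.8 ft^3
LRF = 9.95 BF/ft^3

9.95


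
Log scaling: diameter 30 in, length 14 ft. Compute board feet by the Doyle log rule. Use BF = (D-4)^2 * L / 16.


Doyle: BF = (D - 4)^2 * L / 16
Adjusted diameter = 30 - 4 = 26 in
(D-4)^2 = 26^2 = 676
BF = 676 * 14 / 16 = 592 BF

592


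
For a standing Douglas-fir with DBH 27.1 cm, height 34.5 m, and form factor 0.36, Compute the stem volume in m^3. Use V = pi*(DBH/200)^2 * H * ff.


Formula: V = pi * (DBH/200)^2 * H * ff
Radius = DBH/200 = 27.1/200 = 0.1355 m
Radius^2 = 0.1355^2 = 0.01836025 m^2
V = pi * 0.01836025 * 34.5 * 0.36
V = 0.716 m^3

0.716


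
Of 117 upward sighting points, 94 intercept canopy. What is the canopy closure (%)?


Formula: Canopy closure = covered points / total points * 100
Closure = 94 / 117 * 100
Closure = 0.8034 * 100 = 80.3%

80.3


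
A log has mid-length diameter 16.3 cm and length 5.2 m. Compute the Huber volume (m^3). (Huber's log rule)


Huber: V = Am * L,  Am = pi*(Dm/200)^2
Am = pi*(16.3/200)^2 = 0.020867 m^2
V = 0.020867*5.2 = 0.1085 m^3

0.1085


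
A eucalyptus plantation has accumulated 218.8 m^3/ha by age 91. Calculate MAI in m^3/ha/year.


Formula: MAI = Total Volume / Stand Age
MAI = 218.8 m^3/ha / 91 years
MAI = 2.4 m^3/ha/year

2.4


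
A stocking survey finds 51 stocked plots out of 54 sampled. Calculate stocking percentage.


Formula: Stocking % = stocked plots / total plots * 100
Stocking = 51 / 54 * 100
Stocking = 0.9444 * 100 = 94.4%

94.4


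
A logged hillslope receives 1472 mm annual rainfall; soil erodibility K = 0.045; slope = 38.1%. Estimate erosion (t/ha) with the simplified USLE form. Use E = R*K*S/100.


Formula: E = R * K * S / 100  (simplified USLE)
R * K = 1472 * 0.045 = 66.24
E = 66.24 * 38.1 / 100 = 25.24 t/ha

25.24


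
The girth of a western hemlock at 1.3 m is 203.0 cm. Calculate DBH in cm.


Formula: DBH = C / pi
DBH = 203.0 / pi
pi = 3.14159...
DBH = 64.6 cm

64.6


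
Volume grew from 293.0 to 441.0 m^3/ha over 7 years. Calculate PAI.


Formula: PAI = (V_T2 - V_T1) / (T2 - T1)
Volume increment = 441.0 - 293.0 = 148.0 m^3/ha
PAI = 148.0 / 7 = 21.14 m^3/ha/year

21.14


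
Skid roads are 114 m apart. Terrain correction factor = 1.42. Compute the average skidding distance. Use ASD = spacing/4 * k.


Formula: ASD = (spacing / 4) * correction
Uncorrected distance = spacing / 4 = 114 / 4 = 28.5 m
ASD = 28.5 * 1.42 = 40 m

40


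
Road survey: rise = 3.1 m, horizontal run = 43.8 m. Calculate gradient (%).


Formula: Gradient = rise / run * 100
Gradient = 3.1 / 43.8 * 100 = 7.1%

7.1


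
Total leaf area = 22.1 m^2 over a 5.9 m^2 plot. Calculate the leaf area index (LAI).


Formula: LAI = total leaf area / ground area  (dimensionless)
LAI = 22.1 m^2 / 5.9 m^2
LAI = 3.75

3.75


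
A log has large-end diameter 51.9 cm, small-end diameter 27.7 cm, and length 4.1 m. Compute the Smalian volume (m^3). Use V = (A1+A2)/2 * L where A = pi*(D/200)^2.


Smalian: V = (A1 + A2)/2 * L,  A = pi*(D/200)^2
A1 = pi*(51.9/200)^2 = 0.211556 m^2
A2 = pi*(27.7/200)^2 = 0.060263 m^2
V = (0.211556+0.060263)/2*4.1 = 0.5572 m^3

0.5572


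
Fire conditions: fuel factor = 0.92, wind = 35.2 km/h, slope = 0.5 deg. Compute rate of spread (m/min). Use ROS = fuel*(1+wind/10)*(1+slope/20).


Formula: ROS = fuel * (1 + wind/10) * (1 + slope/20)
Wind factor = 1 + 35.2/10 = 4.52
Slope factor = 1 + 0.5/20 = 1.025
ROS = 0.92 * 4.52 * 1.025 = 4.26 m/min

4.26


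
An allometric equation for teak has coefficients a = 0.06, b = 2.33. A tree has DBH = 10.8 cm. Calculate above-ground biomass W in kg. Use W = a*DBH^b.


Formula: W = a * DBH^b  (allometric power law)
DBH^b = 10.8^2.33 = 255.7863
W = 0.06 * 255.7863 = 15.3 kg

15.3


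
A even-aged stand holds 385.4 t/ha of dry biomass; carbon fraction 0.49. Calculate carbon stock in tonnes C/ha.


Formula: Carbon Stock = Biomass * Carbon Fraction
C = 385.4 t/ha * 0.49
C = 188.8 t C/ha

188.8


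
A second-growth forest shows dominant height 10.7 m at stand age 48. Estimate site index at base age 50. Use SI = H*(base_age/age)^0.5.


Formula: SI = H_dom * (base_age / age)^0.5
Age ratio = 50 / 48 = 1.04167
sqrt(age_ratio) = 1.02062
SI = 10.7 * 1.02062 = 10.9 m

10.9


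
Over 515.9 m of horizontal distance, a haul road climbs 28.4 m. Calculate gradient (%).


Formula: Gradient = rise / run * 100
Gradient = 28.4 / 515.9 * 100 = 5.5%

5.5


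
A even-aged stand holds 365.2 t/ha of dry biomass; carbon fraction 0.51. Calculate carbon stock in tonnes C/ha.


Formula: Carbon Stock = Biomass * Carbon Fraction
C = 365.2 t/ha * 0.51
C = 186.3 t C/ha

186.3


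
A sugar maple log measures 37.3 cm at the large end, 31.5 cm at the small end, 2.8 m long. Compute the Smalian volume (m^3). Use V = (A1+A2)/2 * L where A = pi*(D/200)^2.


Smalian: V = (A1 + A2)/2 * L,  A = pi*(D/200)^2
A1 = pi*(37.3/200)^2 = 0.109272 m^2
A2 = pi*(31.5/200)^2 = 0.077931 m^2
V = (0.109272+0.077931)/2*2.8 = 0.2621 m^3

0.2621


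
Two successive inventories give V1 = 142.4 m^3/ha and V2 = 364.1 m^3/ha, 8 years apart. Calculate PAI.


Formula: PAI = (V_T2 - V_T1) / (T2 - T1)
Volume increment = 364.1 - 142.4 = 221.7 m^3/ha
PAI = 221.7 / 8 = 27.71 m^3/ha/year

27.71


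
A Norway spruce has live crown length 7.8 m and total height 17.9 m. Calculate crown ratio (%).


Formula: Crown Ratio = (Crown Length / Total Height) * 100
CR = (7.8 m / 17.9 m) * 100
CR = 0.4358 * 100 = 43.6%

43.6


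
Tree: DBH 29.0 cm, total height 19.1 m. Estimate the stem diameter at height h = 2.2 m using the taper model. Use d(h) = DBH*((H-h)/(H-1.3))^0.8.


Taper: d(h) = DBH * ((H - h) / (H - 1.3))^0.8
Numerator = H - h = 19.1 - 2.2 = 16.9 m
Denominator = H - 1.3 = 19.1 - 1.3 = 17.8 m
Ratio = 16.9 / 17.8 = 0.94944
d = 29.0 * 0.94944^0.8 = 27.8 cm

27.8


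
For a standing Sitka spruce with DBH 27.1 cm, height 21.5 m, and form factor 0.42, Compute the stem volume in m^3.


Formula: V = pi * (DBH/200)^2 * H * ff
Radius = DBH/200 = 27.1/200 = 0.1355 m
Radius^2 = 0.1355^2 = 0.01836025 m^2
V = pi * 0.01836025 * 21.5 * 0.42
V = 0.521 m^3

0.521


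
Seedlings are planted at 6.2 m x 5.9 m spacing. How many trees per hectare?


Formula: TPH = 10000 m^2/ha / (spacing_x * spacing_y)
Area per tree = 6.2 m * 5.9 m = 36.58 m^2
TPH = 10000 / 36.58 = 273 trees/ha

273


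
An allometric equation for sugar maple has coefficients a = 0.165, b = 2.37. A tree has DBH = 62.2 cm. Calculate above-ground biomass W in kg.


Formula: W = a * DBH^b  (allometric power law)
DBH^b = 62.2^2.37 = 17835.4147
W = 0.165 * 17835.4147 = 2942.8 kg

2942.8


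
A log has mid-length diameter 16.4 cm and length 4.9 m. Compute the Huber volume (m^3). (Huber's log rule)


Huber: V = Am * L,  Am = pi*(Dm/200)^2
Am = pi*(16.4/200)^2 = 0.021124 m^2
V = 0.021124*4.9 = 0.1035 m^3

0.1035


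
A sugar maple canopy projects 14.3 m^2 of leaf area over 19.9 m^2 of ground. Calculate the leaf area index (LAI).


Formula: LAI = total leaf area / ground area  (dimensionless)
LAI = 14.3 m^2 / 19.9 m^2
LAI = 0.72

0.72


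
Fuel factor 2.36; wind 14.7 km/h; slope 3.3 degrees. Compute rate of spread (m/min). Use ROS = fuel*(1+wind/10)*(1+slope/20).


Formula: ROS = fuel * (1 + wind/10) * (1 + slope/20)
Wind factor = 1 + 14.7/10 = 2.47
Slope factor = 1 + 3.3/20 = 1.165
ROS = 2.36 * 2.47 * 1.165 = 6.79 m/min

6.79


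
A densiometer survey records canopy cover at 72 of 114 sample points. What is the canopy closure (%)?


Formula: Canopy closure = covered points / total points * 100
Closure = 72 / 114 * 100
Closure = 0.6316 * 100 = 63.2%

63.2


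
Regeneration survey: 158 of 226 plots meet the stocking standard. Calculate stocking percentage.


Formula: Stocking % = stocked plots / total plots * 100
Stocking = 158 / 226 * 100
Stocking = 0.6991 * 100 = 69.9%

69.9


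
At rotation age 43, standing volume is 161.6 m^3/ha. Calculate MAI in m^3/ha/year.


Formula: MAI = Total Volume / Stand Age
MAI = 161.6 m^3/ha / 43 years
MAI = 3.76 m^3/ha/year

3.76


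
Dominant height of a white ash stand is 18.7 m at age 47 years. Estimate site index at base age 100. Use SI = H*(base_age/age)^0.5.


Formula: SI = H_dom * (base_age / age)^0.5
Age ratio = 100 / 47 = 2.12766
sqrt(age_ratio) = 1.45865
SI = 18.7 * 1.45865 = 27.3 m

27.3


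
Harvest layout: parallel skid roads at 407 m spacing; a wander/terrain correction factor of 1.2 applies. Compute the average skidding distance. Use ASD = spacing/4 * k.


Formula: ASD = (spacing / 4) * correction
Uncorrected distance = spacing / 4 = 407 / 4 = 101.75 m
ASD = 101.75 * 1.2 = 122 m

122


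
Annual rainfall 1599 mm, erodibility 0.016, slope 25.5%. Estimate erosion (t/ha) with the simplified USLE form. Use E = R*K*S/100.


Formula: E = R * K * S / 100  (simplified USLE)
R * K = 1599 * 0.016 = 25.584
E = 25.584 * 25.5 / 100 = 6.52 t/ha

6.52


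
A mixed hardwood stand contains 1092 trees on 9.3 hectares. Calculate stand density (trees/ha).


Formula: Stand Density = N_trees / Area_ha
Density = 1092 trees / 9.3 ha
Density = 117 trees/ha

117


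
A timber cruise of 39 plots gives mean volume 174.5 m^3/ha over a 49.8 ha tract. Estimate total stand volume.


Formula: Total Volume = Mean Volume per ha * Total Area
Total Volume = 174.5 m^3/ha * 49.8 ha
Total Volume = 8690 m^3

8690


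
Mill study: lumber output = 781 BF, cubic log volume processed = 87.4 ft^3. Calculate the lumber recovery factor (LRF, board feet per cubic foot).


Formula: LRF = Lumber Output (BF) / Log Input (ft^3)
LRF = 781 BF / 87.4 ft^3
LRF = 8.94 BF/ft^3

8.94


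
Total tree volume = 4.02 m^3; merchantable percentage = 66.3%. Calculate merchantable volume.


Formula: MV = V_total * (merchantable_pct / 100)
Merchantable fraction = 66.3% / 100 = 0.663
MV = 4.02 m^3 * 0.663 = 2.665 m^3

2.665


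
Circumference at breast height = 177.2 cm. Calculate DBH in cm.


Formula: DBH = C / pi
DBH = 177.2 / pi
pi = 3.14159...
DBH = 56.4 cm

56.4


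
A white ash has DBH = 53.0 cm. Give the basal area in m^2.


Formula: BA = pi * (DBH/2)^2 / 10000  (cm^2 to m^2)
Radius = DBH/2 = 53.0/2 = 26.5 cm
BA = pi * 26.5^2 / 10000
   = 2206.1834 cm^2 / 10000
   = 0.2206 m^2

0.2206


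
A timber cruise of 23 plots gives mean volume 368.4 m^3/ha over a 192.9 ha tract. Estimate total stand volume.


Formula: Total Volume = Mean Volume per ha * Total Area
Total Volume = 368.4 m^3/ha * 192.9 ha
Total Volume = 71064 m^3

71064


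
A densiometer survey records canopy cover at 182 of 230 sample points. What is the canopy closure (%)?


Formula: Canopy closure = covered points / total points * 100
Closure = 182 / 230 * 100
Closure = 0.7913 * 100 = 79.1%

79.1


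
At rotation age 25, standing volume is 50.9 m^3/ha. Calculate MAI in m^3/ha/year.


Formula: MAI = Total Volume / Stand Age
MAI = 50.9 m^3/ha / 25 years
MAI = 2.04 m^3/ha/year

2.04


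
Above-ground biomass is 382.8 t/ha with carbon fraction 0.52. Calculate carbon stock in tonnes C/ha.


Formula: Carbon Stock = Biomass * Carbon Fraction
C = 382.8 t/ha * 0.52
C = 199.1 t C/ha

199.1


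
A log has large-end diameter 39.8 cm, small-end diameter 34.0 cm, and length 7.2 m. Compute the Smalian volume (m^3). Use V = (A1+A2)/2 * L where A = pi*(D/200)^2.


Smalian: V = (A1 + A2)/2 * L,  A = pi*(D/200)^2
A1 = pi*(39.8/200)^2 = 0.12441 m^2
A2 = pi*(34.0/200)^2 = 0.090792 m^2
V = (0.12441+0.090792)/2*7.2 = 0.7747 m^3

0.7747


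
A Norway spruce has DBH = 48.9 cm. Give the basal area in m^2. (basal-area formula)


Formula: BA = pi * (DBH/2)^2 / 10000  (cm^2 to m^2)
Radius = DBH/2 = 48.9/2 = 24.45 cm
BA = pi * 24.45^2 / 10000
   = 1878.0519 cm^2 / 10000
   = 0.1878 m^2

0.1878


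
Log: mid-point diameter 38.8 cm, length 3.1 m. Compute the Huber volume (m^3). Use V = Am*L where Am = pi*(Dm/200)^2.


Huber: V = Am * L,  Am = pi*(Dm/200)^2
Am = pi*(38.8/200)^2 = 0.118237 m^2
V = 0.118237*3.1 = 0.3665 m^3

0.3665


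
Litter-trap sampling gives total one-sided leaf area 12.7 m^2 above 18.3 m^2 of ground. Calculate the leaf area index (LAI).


Formula: LAI = total leaf area / ground area  (dimensionless)
LAI = 12.7 m^2 / 18.3 m^2
LAI = 0.69

0.69


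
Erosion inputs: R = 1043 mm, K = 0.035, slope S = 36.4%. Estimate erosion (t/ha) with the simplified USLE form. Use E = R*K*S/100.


Formula: E = R * K * S / 100  (simplified USLE)
R * K = 1043 * 0.035 = 36.505
E = 36.505 * 36.4 / 100 = 13.29 t/ha

13.29


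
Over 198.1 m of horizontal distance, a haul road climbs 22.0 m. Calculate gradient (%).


Formula: Gradient = rise / run * 100
Gradient = 22.0 / 198.1 * 100 = 11.1%

11.1


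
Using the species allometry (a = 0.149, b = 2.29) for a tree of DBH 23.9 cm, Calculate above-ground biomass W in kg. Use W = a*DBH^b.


Formula: W = a * DBH^b  (allometric power law)
DBH^b = 23.9^2.29 = 1433.9407
W = 0.149 * 1433.9407 = 213.7 kg

213.7


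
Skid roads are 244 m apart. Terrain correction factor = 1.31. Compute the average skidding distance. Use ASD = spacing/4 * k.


Formula: ASD = (spacing / 4) * correction
Uncorrected distance = spacing / 4 = 244 / 4 = 61 m
ASD = 61 * 1.31 = 80 m

80


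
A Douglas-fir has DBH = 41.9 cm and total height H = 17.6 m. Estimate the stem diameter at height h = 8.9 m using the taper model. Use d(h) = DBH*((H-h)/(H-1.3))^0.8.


Taper: d(h) = DBH * ((H - h) / (H - 1.3))^0.8
Numerator = H - h = 17.6 - 8.9 = 8.7 m
Denominator = H - 1.3 = 17.6 - 1.3 = 16.3 m
Ratio = 8.7 / 16.3 = 0.53374
d = 41.9 * 0.53374^0.8 = 25.4 cm

25.4


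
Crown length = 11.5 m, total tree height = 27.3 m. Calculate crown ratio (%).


Formula: Crown Ratio = (Crown Length / Total Height) * 100
CR = (11.5 m / 27.3 m) * 100
CR = 0.4212 * 100 = 42.1%

42.1


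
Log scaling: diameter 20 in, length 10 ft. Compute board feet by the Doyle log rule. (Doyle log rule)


Doyle: BF = (D - 4)^2 * L / 16
Adjusted diameter = 20 - 4 = 16 in
(D-4)^2 = 16^2 = 256
BF = 256 * 10 / 16 = 160 BF

160


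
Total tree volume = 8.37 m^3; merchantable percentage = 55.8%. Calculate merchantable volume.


Formula: MV = V_total * (merchantable_pct / 100)
Merchantable fraction = 55.8% / 100 = 0.558
MV = 8.37 m^3 * 0.558 = 4.67 m^3

4.67


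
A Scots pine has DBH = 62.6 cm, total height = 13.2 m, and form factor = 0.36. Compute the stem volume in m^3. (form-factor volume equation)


Formula: V = pi * (DBH/200)^2 * H * ff
Radius = DBH/200 = 62.6/200 = 0.313 m
Radius^2 = 0.313^2 = 0.097969 m^2
V = pi * 0.097969 * 13.2 * 0.36
V = 1.463 m^3

1.463


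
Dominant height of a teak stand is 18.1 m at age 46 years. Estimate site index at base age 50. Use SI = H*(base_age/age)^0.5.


Formula: SI = H_dom * (base_age / age)^0.5
Age ratio = 50 / 46 = 1.08696
sqrt(age_ratio) = 1.04257
SI = 18.1 * 1.04257 = 18.9 m

18.9


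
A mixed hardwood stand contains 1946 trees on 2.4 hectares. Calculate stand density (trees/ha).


Formula: Stand Density = N_trees / Area_ha
Density = 1946 trees / 2.4 ha
Density = 811 trees/ha

811


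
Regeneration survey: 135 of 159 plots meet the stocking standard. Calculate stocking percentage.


Formula: Stocking % = stocked plots / total plots * 100
Stocking = 135 / 159 * 100
Stocking = 0.8491 * 100 = 84.9%

84.9


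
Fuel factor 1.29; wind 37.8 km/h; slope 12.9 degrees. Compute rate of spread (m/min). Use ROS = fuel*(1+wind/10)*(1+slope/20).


Formula: ROS = fuel * (1 + wind/10) * (1 + slope/20)
Wind factor = 1 + 37.8/10 = 4.78
Slope factor = 1 + 12.9/20 = 1.645
ROS = 1.29 * 4.78 * 1.645 = 10.14 m/min

10.14


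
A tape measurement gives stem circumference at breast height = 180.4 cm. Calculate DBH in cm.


Formula: DBH = C / pi
DBH = 180.4 / pi
pi = 3.14159...
DBH = 57.4 cm

57.4


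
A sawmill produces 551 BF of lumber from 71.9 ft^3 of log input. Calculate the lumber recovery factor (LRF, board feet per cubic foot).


Formula: LRF = Lumber Output (BF) / Log Input (ft^3)
LRF = 551 BF / 71.9 ft^3
LRF = 7.66 BF/ft^3

7.66


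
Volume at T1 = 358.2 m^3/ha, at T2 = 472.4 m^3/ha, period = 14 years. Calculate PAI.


Formula: PAI = (V_T2 - V_T1) / (T2 - T1)
Volume increment = 472.4 - 358.2 = 114.2 m^3/ha
PAI = 114.2 / 14 = 8.16 m^3/ha/year

8.16


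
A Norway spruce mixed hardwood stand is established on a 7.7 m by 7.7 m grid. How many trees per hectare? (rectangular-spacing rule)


Formula: TPH = 10000 m^2/ha / (spacing_x * spacing_y)
Area per tree = 7.7 m * 7.7 m = 59.29 m^2
TPH = 10000 / 59.29 = 169 trees/ha

169


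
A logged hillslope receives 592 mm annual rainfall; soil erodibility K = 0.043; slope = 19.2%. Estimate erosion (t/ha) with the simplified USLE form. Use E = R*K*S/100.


Formula: E = R * K * S / 100  (simplified USLE)
R * K = 592 * 0.043 = 25.456
E = 25.456 * 19.2 / 100 = 4.89 t/ha

4.89


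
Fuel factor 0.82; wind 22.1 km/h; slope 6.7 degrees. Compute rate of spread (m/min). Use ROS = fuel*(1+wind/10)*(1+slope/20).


Formula: ROS = fuel * (1 + wind/10) * (1 + slope/20)
Wind factor = 1 + 22.1/10 = 3.21
Slope factor = 1 + 6.7/20 = 1.335
ROS = 0.82 * 3.21 * 1.335 = 3.51 m/min

3.51


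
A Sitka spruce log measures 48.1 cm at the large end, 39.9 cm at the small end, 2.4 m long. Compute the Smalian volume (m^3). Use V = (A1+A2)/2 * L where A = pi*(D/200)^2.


Smalian: V = (A1 + A2)/2 * L,  A = pi*(D/200)^2
A1 = pi*(48.1/200)^2 = 0.181711 m^2
A2 = pi*(39.9/200)^2 = 0.125036 m^2
V = (0.181711+0.125036)/2*2.4 = 0.3681 m^3

0.3681


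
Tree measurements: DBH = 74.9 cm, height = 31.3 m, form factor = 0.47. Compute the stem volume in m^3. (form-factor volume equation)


Formula: V = pi * (DBH/200)^2 * H * ff
Radius = DBH/200 = 74.9/200 = 0.3745 m
Radius^2 = 0.3745^2 = 0.14025025 m^2
V = pi * 0.14025025 * 31.3 * 0.47
V = 6.482 m^3

6.482


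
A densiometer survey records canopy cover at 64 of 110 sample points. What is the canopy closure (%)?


Formula: Canopy closure = covered points / total points * 100
Closure = 64 / 110 * 100
Closure = 0.5818 * 100 = 58.2%

58.2


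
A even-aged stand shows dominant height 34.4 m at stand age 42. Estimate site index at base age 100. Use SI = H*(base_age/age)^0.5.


Formula: SI = H_dom * (base_age / age)^0.5
Age ratio = 100 / 42 = 2.38095
sqrt(age_ratio) = 1.54303
SI = 34.4 * 1.54303 = 53.1 m

53.1


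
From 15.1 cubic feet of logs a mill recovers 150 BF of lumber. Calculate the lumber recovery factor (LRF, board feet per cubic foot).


Formula: LRF = Lumber Output (BF) / Log Input (ft^3)
LRF = 150 BF / 15.1 ft^3
LRF = 9.93 BF/ft^3

9.93


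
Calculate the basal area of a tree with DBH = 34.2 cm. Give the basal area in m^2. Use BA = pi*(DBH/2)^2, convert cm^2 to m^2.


Formula: BA = pi * (DBH/2)^2 / 10000  (cm^2 to m^2)
Radius = DBH/2 = 34.2/2 = 17.1 cm
BA = pi * 17.1^2 / 10000
   = 918.6331 cm^2 / 10000
   = 0.0919 m^2

0.0919


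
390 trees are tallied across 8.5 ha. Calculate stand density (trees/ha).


Formula: Stand Density = N_trees / Area_ha
Density = 390 trees / 8.5 ha
Density = 46 trees/ha

46


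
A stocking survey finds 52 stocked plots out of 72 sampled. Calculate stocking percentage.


Formula: Stocking % = stocked plots / total plots * 100
Stocking = 52 / 72 * 100
Stocking = 0.7222 * 100 = 72.2%

72.2


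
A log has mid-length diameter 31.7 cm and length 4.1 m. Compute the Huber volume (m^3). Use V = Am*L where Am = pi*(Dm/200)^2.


Huber: V = Am * L,  Am = pi*(Dm/200)^2
Am = pi*(31.7/200)^2 = 0.078924 m^2
V = 0.078924*4.1 = 0.3236 m^3

0.3236


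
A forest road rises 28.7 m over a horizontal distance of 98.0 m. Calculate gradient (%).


Formula: Gradient = rise / run * 100
Gradient = 28.7 / 98.0 * 100 = 29.3%

29.3


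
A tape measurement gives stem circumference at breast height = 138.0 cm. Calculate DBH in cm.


Formula: DBH = C / pi
DBH = 138.0 / pi
pi = 3.14159...
DBH = 43.9 cm

43.9


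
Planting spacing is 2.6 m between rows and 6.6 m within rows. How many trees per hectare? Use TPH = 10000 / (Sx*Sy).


Formula: TPH = 10000 m^2/ha / (spacing_x * spacing_y)
Area per tree = 2.6 m * 6.6 m = 17.16 m^2
TPH = 10000 / 17.16 = 583 trees/ha

583


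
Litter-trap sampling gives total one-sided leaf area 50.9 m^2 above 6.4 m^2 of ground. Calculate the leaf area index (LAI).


Formula: LAI = total leaf area / ground area  (dimensionless)
LAI = 50.9 m^2 / 6.4 m^2
LAI = 7.95

7.95


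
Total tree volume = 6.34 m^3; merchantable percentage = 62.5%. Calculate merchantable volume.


Formula: MV = V_total * (merchantable_pct / 100)
Merchantable fraction = 62.5% / 100 = 0.625
MV = 6.34 m^3 * 0.625 = 3.963 m^3

3.963


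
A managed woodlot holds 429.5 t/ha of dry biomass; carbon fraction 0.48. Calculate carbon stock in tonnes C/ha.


Formula: Carbon Stock = Biomass * Carbon Fraction
C = 429.5 t/ha * 0.48
C = 206.2 t C/ha

206.2


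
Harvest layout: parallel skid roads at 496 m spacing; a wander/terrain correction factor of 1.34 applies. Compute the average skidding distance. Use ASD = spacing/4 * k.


Formula: ASD = (spacing / 4) * correction
Uncorrected distance = spacing / 4 = 496 / 4 = 124 m
ASD = 124 * 1.34 = 166 m

166


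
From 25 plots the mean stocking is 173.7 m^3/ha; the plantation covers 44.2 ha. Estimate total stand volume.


Formula: Total Volume = Mean Volume per ha * Total Area
Total Volume = 173.7 m^3/ha * 44.2 ha
Total Volume = 7678 m^3

7678


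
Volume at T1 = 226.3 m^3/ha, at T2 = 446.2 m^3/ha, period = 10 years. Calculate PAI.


Formula: PAI = (V_T2 - V_T1) / (T2 - T1)
Volume increment = 446.2 - 226.3 = 219.9 m^3/ha
PAI = 219.9 / 10 = 21.99 m^3/ha/year

21.99


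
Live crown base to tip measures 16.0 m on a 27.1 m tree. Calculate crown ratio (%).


Formula: Crown Ratio = (Crown Length / Total Height) * 100
CR = (16.0 m / 27.1 m) * 100
CR = 0.5904 * 100 = 59.0%

59.0


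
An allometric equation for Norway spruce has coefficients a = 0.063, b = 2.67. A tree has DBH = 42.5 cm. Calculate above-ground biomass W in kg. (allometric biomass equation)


Formula: W = a * DBH^b  (allometric power law)
DBH^b = 42.5^2.67 = 22274.0117
W = 0.063 * 22274.0117 = 1403.3 kg

1403.3


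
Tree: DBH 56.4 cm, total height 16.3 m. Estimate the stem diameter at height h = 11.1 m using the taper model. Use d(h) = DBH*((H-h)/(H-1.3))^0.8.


Taper: d(h) = DBH * ((H - h) / (H - 1.3))^0.8
Numerator = H - h = 16.3 - 11.1 = 5.2 m
Denominator = H - 1.3 = 16.3 - 1.3 = 15.0 m
Ratio = 5.2 / 15.0 = 0.34667
d = 56.4 * 0.34667^0.8 = 24.2 cm

24.2


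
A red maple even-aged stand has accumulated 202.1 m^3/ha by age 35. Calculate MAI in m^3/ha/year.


Formula: MAI = Total Volume / Stand Age
MAI = 202.1 m^3/ha / 35 years
MAI = 5.77 m^3/ha/year

5.77


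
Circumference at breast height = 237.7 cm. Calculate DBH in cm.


Formula: DBH = C / pi
DBH = 237.7 / pi
pi = 3.14159...
DBH = 75.7 cm

75.7


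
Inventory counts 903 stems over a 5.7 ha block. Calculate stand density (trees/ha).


Formula: Stand Density = N_trees / Area_ha
Density = 903 trees / 5.7 ha
Density = 158 trees/ha

158


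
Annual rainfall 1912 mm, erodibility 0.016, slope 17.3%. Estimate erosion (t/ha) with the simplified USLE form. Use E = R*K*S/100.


Formula: E = R * K * S / 100  (simplified USLE)
R * K = 1912 * 0.016 = 30.592
E = 30.592 * 17.3 / 100 = 5.29 t/ha

5.29


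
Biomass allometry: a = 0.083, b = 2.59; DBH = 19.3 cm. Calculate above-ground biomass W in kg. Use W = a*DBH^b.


Formula: W = a * DBH^b  (allometric power law)
DBH^b = 19.3^2.59 = 2135.9615
W = 0.083 * 2135.9615 = 177.3 kg

177.3


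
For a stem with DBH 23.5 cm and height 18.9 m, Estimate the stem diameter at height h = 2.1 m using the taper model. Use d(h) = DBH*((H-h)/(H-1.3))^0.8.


Taper: d(h) = DBH * ((H - h) / (H - 1.3))^0.8
Numerator = H - h = 18.9 - 2.1 = 16.8 m
Denominator = H - 1.3 = 18.9 - 1.3 = 17.6 m
Ratio = 16.8 / 17.6 = 0.95455
d = 23.5 * 0.95455^0.8 = 22.6 cm

22.6


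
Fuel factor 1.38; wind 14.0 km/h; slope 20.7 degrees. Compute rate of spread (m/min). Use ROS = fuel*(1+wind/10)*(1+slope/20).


Formula: ROS = fuel * (1 + wind/10) * (1 + slope/20)
Wind factor = 1 + 14.0/10 = 2.4
Slope factor = 1 + 20.7/20 = 2.035
ROS = 1.38 * 2.4 * 2.035 = 6.74 m/min

6.74


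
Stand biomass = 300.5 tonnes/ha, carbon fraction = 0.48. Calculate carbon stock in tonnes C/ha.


Formula: Carbon Stock = Biomass * Carbon Fraction
C = 300.5 t/ha * 0.48
C = 144.2 t C/ha

144.2


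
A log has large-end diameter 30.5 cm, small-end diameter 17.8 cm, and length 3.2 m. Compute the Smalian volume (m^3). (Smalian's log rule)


Smalian: V = (A1 + A2)/2 * L,  A = pi*(D/200)^2
A1 = pi*(30.5/200)^2 = 0.073062 m^2
A2 = pi*(17.8/200)^2 = 0.024885 m^2
V = (0.073062+0.024885)/2*3.2 = 0.1567 m^3

0.1567


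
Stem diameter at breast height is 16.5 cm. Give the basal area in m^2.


Formula: BA = pi * (DBH/2)^2 / 10000  (cm^2 to m^2)
Radius = DBH/2 = 16.5/2 = 8.25 cm
BA = pi * 8.25^2 / 10000
   = 213.8246 cm^2 / 10000
   = 0.0214 m^2

0.0214


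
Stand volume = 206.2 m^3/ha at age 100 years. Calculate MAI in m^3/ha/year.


Formula: MAI = Total Volume / Stand Age
MAI = 206.2 m^3/ha / 100 years
MAI = 2.06 m^3/ha/year

2.06


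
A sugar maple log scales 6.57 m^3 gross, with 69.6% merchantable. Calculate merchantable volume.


Formula: MV = V_total * (merchantable_pct / 100)
Merchantable fraction = 69.6% / 100 = 0.696
MV = 6.57 m^3 * 0.696 = 4.573 m^3

4.573


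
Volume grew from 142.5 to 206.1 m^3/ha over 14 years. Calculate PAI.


Formula: PAI = (V_T2 - V_T1) / (T2 - T1)
Volume increment = 206.1 - 142.5 = 63.6 m^3/ha
PAI = 63.6 / 14 = 4.54 m^3/ha/year

4.54


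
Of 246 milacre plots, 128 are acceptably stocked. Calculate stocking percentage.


Formula: Stocking % = stocked plots / total plots * 100
Stocking = 128 / 246 * 100
Stocking = 0.5203 * 100 = 52.0%

52.0


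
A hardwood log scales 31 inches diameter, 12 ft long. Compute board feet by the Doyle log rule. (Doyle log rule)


Doyle: BF = (D - 4)^2 * L / 16
Adjusted diameter = 31 - 4 = 27 in
(D-4)^2 = 27^2 = 729
BF = 729 * 12 / 16 = 547 BF

547


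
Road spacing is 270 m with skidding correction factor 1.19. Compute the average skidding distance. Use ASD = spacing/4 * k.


Formula: ASD = (spacing / 4) * correction
Uncorrected distance = spacing / 4 = 270 / 4 = 67.5 m
ASD = 67.5 * 1.19 = 80 m

80


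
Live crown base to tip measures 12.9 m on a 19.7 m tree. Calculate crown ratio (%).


Formula: Crown Ratio = (Crown Length / Total Height) * 100
CR = (12.9 m / 19.7 m) * 100
CR = 0.6548 * 100 = 65.5%

65.5


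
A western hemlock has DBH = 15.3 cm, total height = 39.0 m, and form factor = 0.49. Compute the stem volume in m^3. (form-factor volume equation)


Formula: V = pi * (DBH/200)^2 * H * ff
Radius = DBH/200 = 15.3/200 = 0.0765 m
Radius^2 = 0.0765^2 = 0.00585225 m^2
V = pi * 0.00585225 * 39.0 * 0.49
V = 0.351 m^3

0.351


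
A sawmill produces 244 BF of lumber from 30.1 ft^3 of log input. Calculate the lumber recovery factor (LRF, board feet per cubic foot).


Formula: LRF = Lumber Output (BF) / Log Input (ft^3)
LRF = 244 BF / 30.1 ft^3
LRF = 8.11 BF/ft^3

8.11


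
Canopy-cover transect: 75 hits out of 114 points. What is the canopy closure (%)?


Formula: Canopy closure = covered points / total points * 100
Closure = 75 / 114 * 100
Closure = 0.6579 * 100 = 65.8%

65.8


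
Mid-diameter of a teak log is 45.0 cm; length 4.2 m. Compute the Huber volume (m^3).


Huber: V = Am * L,  Am = pi*(Dm/200)^2
Am = pi*(45.0/200)^2 = 0.159043 m^2
V = 0.159043*4.2 = 0.668 m^3

0.668


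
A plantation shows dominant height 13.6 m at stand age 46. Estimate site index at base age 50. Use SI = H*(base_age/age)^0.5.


Formula: SI = H_dom * (base_age / age)^0.5
Age ratio = 50 / 46 = 1.08696
sqrt(age_ratio) = 1.04257
SI = 13.6 * 1.04257 = 14.2 m

14.2


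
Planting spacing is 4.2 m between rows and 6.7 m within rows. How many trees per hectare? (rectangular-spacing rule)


Formula: TPH = 10000 m^2/ha / (spacing_x * spacing_y)
Area per tree = 4.2 m * 6.7 m = 28.14 m^2
TPH = 10000 / 28.14 = 355 trees/ha

355


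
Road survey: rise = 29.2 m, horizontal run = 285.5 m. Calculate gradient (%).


Formula: Gradient = rise / run * 100
Gradient = 29.2 / 285.5 * 100 = 10.2%

10.2


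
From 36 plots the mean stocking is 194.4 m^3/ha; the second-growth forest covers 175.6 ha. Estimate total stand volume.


Formula: Total Volume = Mean Volume per ha * Total Area
Total Volume = 194.4 m^3/ha * 175.6 ha
Total Volume = 34137 m^3

34137


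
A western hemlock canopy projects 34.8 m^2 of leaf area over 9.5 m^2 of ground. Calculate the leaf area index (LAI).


Formula: LAI = total leaf area / ground area  (dimensionless)
LAI = 34.8 m^2 / 9.5 m^2
LAI = 3.66

3.66


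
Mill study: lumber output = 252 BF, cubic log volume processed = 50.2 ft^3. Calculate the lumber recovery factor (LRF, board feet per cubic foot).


Formula: LRF = Lumber Output (BF) / Log Input (ft^3)
LRF = 252 BF / 50.2 ft^3
LRF = 5.02 BF/ft^3

5.02


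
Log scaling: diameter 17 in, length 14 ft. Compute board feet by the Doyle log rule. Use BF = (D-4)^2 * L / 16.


Doyle: BF = (D - 4)^2 * L / 16
Adjusted diameter = 17 - 4 = 13 in
(D-4)^2 = 13^2 = 169
BF = 169 * 14 / 16 = 148 BF

148


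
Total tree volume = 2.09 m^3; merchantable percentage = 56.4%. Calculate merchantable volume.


Formula: MV = V_total * (merchantable_pct / 100)
Merchantable fraction = 56.4% / 100 = 0.564
MV = 2.09 m^3 * 0.564 = 1.179 m^3

1.179


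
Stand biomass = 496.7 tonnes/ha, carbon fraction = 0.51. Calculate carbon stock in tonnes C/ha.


Formula: Carbon Stock = Biomass * Carbon Fraction
C = 496.7 t/ha * 0.51
C = 253.3 t C/ha

253.3


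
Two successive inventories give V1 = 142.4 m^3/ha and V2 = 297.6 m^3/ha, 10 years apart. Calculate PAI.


Formula: PAI = (V_T2 - V_T1) / (T2 - T1)
Volume increment = 297.6 - 142.4 = 155.2 m^3/ha
PAI = 155.2 / 10 = 15.52 m^3/ha/year

15.52


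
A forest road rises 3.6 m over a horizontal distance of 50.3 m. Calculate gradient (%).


Formula: Gradient = rise / run * 100
Gradient = 3.6 / 50.3 * 100 = 7.2%

7.2


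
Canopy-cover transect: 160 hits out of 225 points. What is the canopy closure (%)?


Formula: Canopy closure = covered points / total points * 100
Closure = 160 / 225 * 100
Closure = 0.7111 * 100 = 71.1%

71.1


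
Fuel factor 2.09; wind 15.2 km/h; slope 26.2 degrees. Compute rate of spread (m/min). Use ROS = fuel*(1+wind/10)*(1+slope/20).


Formula: ROS = fuel * (1 + wind/10) * (1 + slope/20)
Wind factor = 1 + 15.2/10 = 2.52
Slope factor = 1 + 26.2/20 = 2.31
ROS = 2.09 * 2.52 * 2.31 = 12.17 m/min

12.17


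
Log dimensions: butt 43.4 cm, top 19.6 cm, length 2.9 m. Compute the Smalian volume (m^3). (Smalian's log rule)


Smalian: V = (A1 + A2)/2 * L,  A = pi*(D/200)^2
A1 = pi*(43.4/200)^2 = 0.147934 m^2
A2 = pi*(19.6/200)^2 = 0.030172 m^2
V = (0.147934+0.030172)/2*2.9 = 0.2583 m^3

0.2583


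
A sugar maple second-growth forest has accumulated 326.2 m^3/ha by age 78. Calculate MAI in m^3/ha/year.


Formula: MAI = Total Volume / Stand Age
MAI = 326.2 m^3/ha / 78 years
MAI = 4.18 m^3/ha/year

4.18


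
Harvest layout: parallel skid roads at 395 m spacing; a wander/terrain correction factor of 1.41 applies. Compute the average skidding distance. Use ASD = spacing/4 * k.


Formula: ASD = (spacing / 4) * correction
Uncorrected distance = spacing / 4 = 395 / 4 = 98.75 m
ASD = 98.75 * 1.41 = 139 m

139


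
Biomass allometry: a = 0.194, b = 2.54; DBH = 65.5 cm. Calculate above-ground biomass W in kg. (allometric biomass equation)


Formula: W = a * DBH^b  (allometric power law)
DBH^b = 65.5^2.54 = 41044.3046
W = 0.194 * 41044.3046 = 7962.6 kg

7962.6


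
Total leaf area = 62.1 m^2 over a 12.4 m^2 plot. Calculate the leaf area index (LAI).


Formula: LAI = total leaf area / ground area  (dimensionless)
LAI = 62.1 m^2 / 12.4 m^2
LAI = 5.01

5.01


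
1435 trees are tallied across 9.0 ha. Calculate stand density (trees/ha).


Formula: Stand Density = N_trees / Area_ha
Density = 1435 trees / 9.0 ha
Density = 159 trees/ha

159


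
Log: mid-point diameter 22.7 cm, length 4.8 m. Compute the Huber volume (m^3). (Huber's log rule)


Huber: V = Am * L,  Am = pi*(Dm/200)^2
Am = pi*(22.7/200)^2 = 0.040471 m^2
V = 0.040471*4.8 = 0.1943 m^3

0.1943


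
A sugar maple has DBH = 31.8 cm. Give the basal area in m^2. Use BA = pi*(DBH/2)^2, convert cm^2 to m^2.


Formula: BA = pi * (DBH/2)^2 / 10000  (cm^2 to m^2)
Radius = DBH/2 = 31.8/2 = 15.9 cm
BA = pi * 15.9^2 / 10000
   = 794.226 cm^2 / 10000
   = 0.0794 m^2

0.0794


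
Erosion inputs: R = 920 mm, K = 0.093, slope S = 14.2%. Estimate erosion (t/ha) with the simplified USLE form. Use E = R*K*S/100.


Formula: E = R * K * S / 100  (simplified USLE)
R * K = 920 * 0.093 = 85.56
E = 85.56 * 14.2 / 100 = 12.15 t/ha

12.15


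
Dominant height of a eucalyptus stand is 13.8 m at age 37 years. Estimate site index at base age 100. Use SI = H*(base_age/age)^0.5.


Formula: SI = H_dom * (base_age / age)^0.5
Age ratio = 100 / 37 = 2.7027
sqrt(age_ratio) = 1.64399
SI = 13.8 * 1.64399 = 22.7 m

22.7


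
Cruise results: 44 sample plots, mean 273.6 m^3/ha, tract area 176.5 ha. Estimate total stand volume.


Formula: Total Volume = Mean Volume per ha * Total Area
Total Volume = 273.6 m^3/ha * 176.5 ha
Total Volume = 48290 m^3

48290


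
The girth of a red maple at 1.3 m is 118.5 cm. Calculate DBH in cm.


Formula: DBH = C / pi
DBH = 118.5 / pi
pi = 3.14159...
DBH = 37.7 cm

37.7


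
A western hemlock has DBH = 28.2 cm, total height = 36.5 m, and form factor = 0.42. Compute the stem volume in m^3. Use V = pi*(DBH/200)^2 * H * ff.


Formula: V = pi * (DBH/200)^2 * H * ff
Radius = DBH/200 = 28.2/200 = 0.141 m
Radius^2 = 0.141^2 = 0.019881 m^2
V = pi * 0.019881 * 36.5 * 0.42
V = 0.957 m^3

0.957


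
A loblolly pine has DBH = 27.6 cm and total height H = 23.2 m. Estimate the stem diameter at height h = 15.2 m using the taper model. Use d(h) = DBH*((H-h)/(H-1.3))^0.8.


Taper: d(h) = DBH * ((H - h) / (H - 1.3))^0.8
Numerator = H - h = 23.2 - 15.2 = 8.0 m
Denominator = H - 1.3 = 23.2 - 1.3 = 21.9 m
Ratio = 8.0 / 21.9 = 0.3653
d = 27.6 * 0.3653^0.8 = 12.3 cm

12.3


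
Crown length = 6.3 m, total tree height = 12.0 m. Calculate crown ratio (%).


Formula: Crown Ratio = (Crown Length / Total Height) * 100
CR = (6.3 m / 12.0 m) * 100
CR = 0.525 * 100 = 52.5%

52.5


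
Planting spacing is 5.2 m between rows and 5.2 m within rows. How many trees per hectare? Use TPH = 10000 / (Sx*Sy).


Formula: TPH = 10000 m^2/ha / (spacing_x * spacing_y)
Area per tree = 5.2 m * 5.2 m = 27.04 m^2
TPH = 10000 / 27.04 = 370 trees/ha

370


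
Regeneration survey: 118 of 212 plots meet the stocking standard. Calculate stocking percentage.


Formula: Stocking % = stocked plots / total plots * 100
Stocking = 118 / 212 * 100
Stocking = 0.5566 * 100 = 55.7%

55.7


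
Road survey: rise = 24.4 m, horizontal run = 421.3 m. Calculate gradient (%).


Formula: Gradient = rise / run * 100
Gradient = 24.4 / 421.3 * 100 = 5.8%

5.8


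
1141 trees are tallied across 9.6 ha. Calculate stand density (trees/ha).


Formula: Stand Density = N_trees / Area_ha
Density = 1141 trees / 9.6 ha
Density = 119 trees/ha

119


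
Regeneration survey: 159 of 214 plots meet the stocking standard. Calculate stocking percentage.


Formula: Stocking % = stocked plots / total plots * 100
Stocking = 159 / 214 * 100
Stocking = 0.743 * 100 = 74.3%

74.3


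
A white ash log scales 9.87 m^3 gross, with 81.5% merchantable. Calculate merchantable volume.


Formula: MV = V_total * (merchantable_pct / 100)
Merchantable fraction = 81.5% / 100 = 0.815
MV = 9.87 m^3 * 0.815 = 8.044 m^3

8.044


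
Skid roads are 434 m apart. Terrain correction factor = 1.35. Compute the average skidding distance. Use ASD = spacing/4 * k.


Formula: ASD = (spacing / 4) * correction
Uncorrected distance = spacing / 4 = 434 / 4 = 108.5 m
ASD = 108.5 * 1.35 = 146 m

146


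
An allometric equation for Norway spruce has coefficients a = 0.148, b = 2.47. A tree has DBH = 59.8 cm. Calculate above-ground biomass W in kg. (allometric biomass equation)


Formula: W = a * DBH^b  (allometric power law)
DBH^b = 59.8^2.47 = 24459.745
W = 0.148 * 24459.745 = 3620.0 kg

3620.0


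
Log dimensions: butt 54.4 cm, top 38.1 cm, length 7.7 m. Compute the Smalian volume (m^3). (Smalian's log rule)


Smalian: V = (A1 + A2)/2 * L,  A = pi*(D/200)^2
A1 = pi*(54.4/200)^2 = 0.232428 m^2
A2 = pi*(38.1/200)^2 = 0.114009 m^2
V = (0.232428+0.114009)/2*7.7 = 1.3338 m^3

1.3338


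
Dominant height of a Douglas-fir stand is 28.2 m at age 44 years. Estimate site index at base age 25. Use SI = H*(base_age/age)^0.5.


Formula: SI = H_dom * (base_age / age)^0.5
Age ratio = 25 / 44 = 0.56818
sqrt(age_ratio) = 0.75378
SI = 28.2 * 0.75378 = 21.3 m

21.3


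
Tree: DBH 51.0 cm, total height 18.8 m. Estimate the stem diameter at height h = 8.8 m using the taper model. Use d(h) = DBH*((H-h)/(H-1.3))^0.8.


Taper: d(h) = DBH * ((H - h) / (H - 1.3))^0.8
Numerator = H - h = 18.8 - 8.8 = 10.0 m
Denominator = H - 1.3 = 18.8 - 1.3 = 17.5 m
Ratio = 10.0 / 17.5 = 0.57143
d = 51.0 * 0.57143^0.8 = 32.6 cm

32.6


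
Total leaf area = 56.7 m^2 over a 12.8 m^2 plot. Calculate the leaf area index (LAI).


Formula: LAI = total leaf area / ground area  (dimensionless)
LAI = 56.7 m^2 / 12.8 m^2
LAI = 4.43

4.43


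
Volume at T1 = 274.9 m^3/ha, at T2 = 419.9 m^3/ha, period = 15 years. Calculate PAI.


Formula: PAI = (V_T2 - V_T1) / (T2 - T1)
Volume increment = 419.9 - 274.9 = 145.0 m^3/ha
PAI = 145.0 / 15 = 9.67 m^3/ha/year

9.67
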